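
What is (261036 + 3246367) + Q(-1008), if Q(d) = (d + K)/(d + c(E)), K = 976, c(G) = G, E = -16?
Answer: 112236897/32 ≈ 3.5074e+6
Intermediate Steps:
Q(d) = (976 + d)/(-16 + d) (Q(d) = (d + 976)/(d - 16) = (976 + d)/(-16 + d))
(261036 + 3246367) + Q(-1008) = (261036 + 3246367) + (976 - 1008)/(-16 - 1008) = 3507403 - 32/(-1024) = 3507403 - 1/1024*(-32) = 3507403 + 1/32 = 112236897/32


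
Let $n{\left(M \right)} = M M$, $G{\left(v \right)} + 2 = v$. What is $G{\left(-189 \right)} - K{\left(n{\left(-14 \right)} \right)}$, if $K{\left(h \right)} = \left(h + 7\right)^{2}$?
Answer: $-41400$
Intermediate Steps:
$G{\left(v \right)} = -2 + v$
$n{\left(M \right)} = M^{2}$
$K{\left(h \right)} = \left(7 + h\right)^{2}$
$G{\left(-189 \right)} - K{\left(n{\left(-14 \right)} \right)} = \left(-2 - 189\right) - \left(7 + \left(-14\right)^{2}\right)^{2} = -191 - \left(7 + 196\right)^{2} = -191 - 203^{2} = -191 - 41209 = -41400$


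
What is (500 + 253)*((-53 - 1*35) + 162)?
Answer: 55722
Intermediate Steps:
(500 + 253)*((-53 - 1*35) + 162) = 753*((-53 - 35) + 162) = 753*(-88 + 162) = 753*74 = 55722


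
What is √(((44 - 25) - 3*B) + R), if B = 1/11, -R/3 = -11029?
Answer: √4005793/11 ≈ 181.95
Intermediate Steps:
R = 33087 (R = -3*(-11029) = 33087)
B = 1/11 ≈ 0.090909
√(((44 - 25) - 3*B) + R) = √(((44 - 25) - 3*1/11) + 33087) = √((19 - 3/11) + 33087) = √(206/11 + 33087) = √(364163/11) = √4005793/11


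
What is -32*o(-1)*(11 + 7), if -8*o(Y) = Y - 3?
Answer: -288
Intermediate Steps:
o(Y) = 3/8 - Y/8 (o(Y) = -(Y - 3)/8 = -(-3 + Y)/8 = 3/8 - Y/8)
-32*o(-1)*(11 + 7) = -32*(3/8 - 1/8*(-1))*(11 + 7) = -32*(3/8 + 1/8)*18 = -16*18 = -32*9 = -288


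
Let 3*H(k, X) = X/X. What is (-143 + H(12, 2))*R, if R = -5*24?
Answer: 17120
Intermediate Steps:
H(k, X) = ⅓ (H(k, X) = (X/X)/3 = (⅓)*1 = ⅓)
R = -120
(-143 + H(12, 2))*R = (-143 + ⅓)*(-120) = -428/3*(-120) = 17120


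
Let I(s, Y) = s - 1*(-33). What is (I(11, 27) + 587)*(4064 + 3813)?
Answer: 4970387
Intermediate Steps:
I(s, Y) = 33 + s (I(s, Y) = s + 33 = 33 + s)
(I(11, 27) + 587)*(4064 + 3813) = ((33 + 11) + 587)*(4064 + 3813) = (44 + 587)*7877 = 631*7877 = 4970387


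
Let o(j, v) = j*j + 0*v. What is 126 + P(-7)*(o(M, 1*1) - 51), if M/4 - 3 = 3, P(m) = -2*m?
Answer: 7476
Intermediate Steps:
M = 24 (M = 12 + 4*3 = 12 + 12 = 24)
o(j, v) = j**2 (o(j, v) = j**2 + 0 = j**2)
126 + P(-7)*(o(M, 1*1) - 51) = 126 + (-2*(-7))*(24**2 - 51) = 126 + 14*(576 - 51) = 126 + 14*525 = 126 + 7350 = 7476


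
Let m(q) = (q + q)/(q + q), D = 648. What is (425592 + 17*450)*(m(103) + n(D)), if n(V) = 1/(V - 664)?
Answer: 3249315/8 ≈ 4.0616e+5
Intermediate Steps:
n(V) = 1/(-664 + V)
m(q) = 1 (m(q) = (2*q)/((2*q)) = (2*q)*(1/(2*q)) = 1)
(425592 + 17*450)*(m(103) + n(D)) = (425592 + 17*450)*(1 + 1/(-664 + 648)) = (425592 + 7650)*(1 + 1/(-16)) = 433242*(1 - 1/16) = 433242*(15/16) = 3249315/8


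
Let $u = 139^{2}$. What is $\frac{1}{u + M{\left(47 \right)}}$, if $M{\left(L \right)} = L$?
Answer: $\frac{1}{19368} \approx 5.1632 \cdot 10^{-5}$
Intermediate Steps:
$u = 19321$
$\frac{1}{u + M{\left(47 \right)}} = \frac{1}{19321 + 47} = \frac{1}{19368}$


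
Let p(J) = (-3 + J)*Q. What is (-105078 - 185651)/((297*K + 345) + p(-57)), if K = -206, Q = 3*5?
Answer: 290729/61737 ≈ 4.7092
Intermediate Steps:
Q = 15
p(J) = -45 + 15*J (p(J) = (-3 + J)*15 = -45 + 15*J)
(-105078 - 185651)/((297*K + 345) + p(-57)) = (-105078 - 185651)/((297*(-206) + 345) + (-45 + 15*(-57))) = -290729/((-61182 + 345) + (-45 - 855)) = -290729/(-60837 - 900) = -290729/(-61737) = -290729*(-1/61737) = 290729/61737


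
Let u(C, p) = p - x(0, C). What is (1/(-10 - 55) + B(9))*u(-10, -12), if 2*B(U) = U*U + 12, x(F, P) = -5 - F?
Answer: -42301/130 ≈ -325.39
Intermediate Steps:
u(C, p) = 5 + p (u(C, p) = p - (-5 - 1*0) = p - (-5 + 0) = p - 1*(-5) = p + 5 = 5 + p)
B(U) = 6 + U²/2 (B(U) = (U*U + 12)/2 = (U² + 12)/2 = (12 + U²)/2 = 6 + U²/2)
(1/(-10 - 55) + B(9))*u(-10, -12) = (1/(-10 - 55) + (6 + (½)*9²))*(5 - 12) = (1/(-65) + (6 + (½)*81))*(-7) = (-1/65 + (6 + 81/2))*(-7) = (-1/65 + 93/2)*(-7) = (6043/130)*(-7) = -42301/130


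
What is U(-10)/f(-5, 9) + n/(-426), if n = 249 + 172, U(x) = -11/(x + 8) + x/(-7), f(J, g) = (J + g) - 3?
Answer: 8857/1491 ≈ 5.9403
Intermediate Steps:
f(J, g) = -3 + J + g
U(x) = -11/(8 + x) - x/7 (U(x) = -11/(8 + x) + x*(-1/7) = -11/(8 + x) - x/7)
n = 421
U(-10)/f(-5, 9) + n/(-426) = ((-77 - 1*(-10)**2 - 8*(-10))/(7*(8 - 10)))/(-3 - 5 + 9) + 421/(-426) = ((1/7)*(-77 - 1*100 + 80)/(-2))/1 + 421*(-1/426) = ((1/7)*(-1/2)*(-77 - 100 + 80))*1 - 421/426 = ((1/7)*(-1/2)*(-97))*1 - 421/426 = (97/14)*1 - 421/426 = 97/14 - 421/426 = 8857/1491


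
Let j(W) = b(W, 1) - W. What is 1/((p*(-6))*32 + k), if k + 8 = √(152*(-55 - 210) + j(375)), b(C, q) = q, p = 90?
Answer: -8644/149457799 - I*√40654/298915598 ≈ -5.7836e-5 - 6.7453e-7*I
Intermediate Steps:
j(W) = 1 - W
k = -8 + I*√40654 (k = -8 + √(152*(-55 - 210) + (1 - 1*375)) = -8 + √(152*(-265) + (1 - 375)) = -8 + √(-40280 - 374) = -8 + √(-40654) = -8 + I*√40654 ≈ -8.0 + 201.63*I)
1/((p*(-6))*32 + k) = 1/((90*(-6))*32 + (-8 + I*√40654)) = 1/(-540*32 + (-8 + I*√40654)) = 1/(-17280 + (-8 + I*√40654)) = 1/(-17288 + I*√40654)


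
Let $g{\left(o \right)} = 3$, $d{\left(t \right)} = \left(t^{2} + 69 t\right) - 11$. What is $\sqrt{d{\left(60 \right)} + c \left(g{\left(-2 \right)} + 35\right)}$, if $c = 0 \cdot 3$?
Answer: $\sqrt{7729} \approx 87.915$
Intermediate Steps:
$d{\left(t \right)} = -11 + t^{2} + 69 t$
$c = 0$
$\sqrt{d{\left(60 \right)} + c \left(g{\left(-2 \right)} + 35\right)} = \sqrt{\left(-11 + 60^{2} + 69 \cdot 60\right) + 0 \left(3 + 35\right)} = \sqrt{\left(-11 + 3600 + 4140\right) + 0 \cdot 38} = \sqrt{7729 + 0} = \sqrt{7729}$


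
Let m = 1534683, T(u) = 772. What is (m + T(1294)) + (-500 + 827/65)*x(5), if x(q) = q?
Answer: 19929242/13 ≈ 1.5330e+6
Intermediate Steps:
(m + T(1294)) + (-500 + 827/65)*x(5) = (1534683 + 772) + (-500 + 827/65)*5 = 1535455 + (-500 + 827*(1/65))*5 = 1535455 + (-500 + 827/65)*5 = 1535455 - 31673/65*5 = 1535455 - 31673/13 = 19929242/13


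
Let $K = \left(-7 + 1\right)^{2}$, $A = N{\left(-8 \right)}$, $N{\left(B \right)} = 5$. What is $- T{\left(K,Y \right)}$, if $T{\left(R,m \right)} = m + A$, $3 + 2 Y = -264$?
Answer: $\frac{257}{2} \approx 128.5$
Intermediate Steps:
$A = 5$
$K = 36$ ($K = \left(-6\right)^{2} = 36$)
$Y = - \frac{267}{2}$ ($Y = - \frac{3}{2} + \frac{1}{2} \left(-264\right) = - \frac{3}{2} - 132 = - \frac{267}{2} \approx -133.5$)
$T{\left(R,m \right)} = 5 + m$ ($T{\left(R,m \right)} = m + 5 = 5 + m$)
$- T{\left(K,Y \right)} = - (5 - \frac{267}{2}) = \left(-1\right) \left(- \frac{257}{2}\right) = \frac{257}{2}$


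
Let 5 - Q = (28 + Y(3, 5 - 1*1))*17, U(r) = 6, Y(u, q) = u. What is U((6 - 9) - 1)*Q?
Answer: -3132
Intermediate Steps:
Q = -522 (Q = 5 - (28 + 3)*17 = 5 - 31*17 = 5 - 1*527 = 5 - 527 = -522)
U((6 - 9) - 1)*Q = 6*(-522) = -3132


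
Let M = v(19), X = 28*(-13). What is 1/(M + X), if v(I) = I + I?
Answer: -1/326 ≈ -0.0030675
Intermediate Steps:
v(I) = 2*I
X = -364
M = 38 (M = 2*19 = 38)
1/(M + X) = 1/(38 - 364) = 1/(-326) = -1/326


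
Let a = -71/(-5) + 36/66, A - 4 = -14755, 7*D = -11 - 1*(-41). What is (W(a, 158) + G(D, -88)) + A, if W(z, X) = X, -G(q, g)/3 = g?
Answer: -14329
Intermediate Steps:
D = 30/7 (D = (-11 - 1*(-41))/7 = (-11 + 41)/7 = (1/7)*30 = 30/7 ≈ 4.2857)
A = -14751 (A = 4 - 14755 = -14751)
G(q, g) = -3*g
a = 811/55 (a = -71*(-1/5) + 36*(1/66) = 71/5 + 6/11 = 811/55 ≈ 14.745)
(W(a, 158) + G(D, -88)) + A = (158 - 3*(-88)) - 14751 = (158 + 264) - 14751 = 422 - 14751 = -14329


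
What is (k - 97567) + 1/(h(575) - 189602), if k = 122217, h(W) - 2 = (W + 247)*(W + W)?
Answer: 18628005001/755700 ≈ 24650.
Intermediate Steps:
h(W) = 2 + 2*W*(247 + W) (h(W) = 2 + (W + 247)*(W + W) = 2 + (247 + W)*(2*W) = 2 + 2*W*(247 + W))
(k - 97567) + 1/(h(575) - 189602) = (122217 - 97567) + 1/((2 + 2*575² + 494*575) - 189602) = 24650 + 1/((2 + 2*330625 + 284050) - 189602) = 24650 + 1/((2 + 661250 + 284050) - 189602) = 24650 + 1/(945302 - 189602) = 24650 + 1/755700 = 18628005001/755700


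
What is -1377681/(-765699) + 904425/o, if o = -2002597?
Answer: 688807506494/511128840101 ≈ 1.3476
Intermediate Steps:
-1377681/(-765699) + 904425/o = -1377681/(-765699) + 904425/(-2002597) = -1377681*(-1/765699) + 904425*(-1/2002597) = 459227/255233 - 904425/2002597 = 688807506494/511128840101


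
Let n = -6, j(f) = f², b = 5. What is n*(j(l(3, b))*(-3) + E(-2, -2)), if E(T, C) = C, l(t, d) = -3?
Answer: 174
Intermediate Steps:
n*(j(l(3, b))*(-3) + E(-2, -2)) = -6*((-3)²*(-3) - 2) = -6*(9*(-3) - 2) = -6*(-27 - 2) = -6*(-29) = 174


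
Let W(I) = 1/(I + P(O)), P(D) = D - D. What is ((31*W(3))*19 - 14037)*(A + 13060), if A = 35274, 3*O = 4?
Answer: -2006924348/3 ≈ -6.6898e+8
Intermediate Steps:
O = 4/3 (O = (⅓)*4 = 4/3 ≈ 1.3333)
P(D) = 0
W(I) = 1/I (W(I) = 1/(I + 0) = 1/I)
((31*W(3))*19 - 14037)*(A + 13060) = ((31/3)*19 - 14037)*(35274 + 13060) = ((31*(⅓))*19 - 14037)*48334 = ((31/3)*19 - 14037)*48334 = (589/3 - 14037)*48334 = -41522/3*48334 = -2006924348/3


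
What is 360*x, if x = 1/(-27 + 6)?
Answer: -120/7 ≈ -17.143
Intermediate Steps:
x = -1/21 (x = 1/(-21) = -1/21 ≈ -0.047619)
360*x = 360*(-1/21) = -120/7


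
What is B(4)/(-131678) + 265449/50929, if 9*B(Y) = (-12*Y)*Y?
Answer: 52432319861/10059343293 ≈ 5.2123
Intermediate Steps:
B(Y) = -4*Y²/3 (B(Y) = ((-12*Y)*Y)/9 = (-12*Y²)/9 = -4*Y²/3)
B(4)/(-131678) + 265449/50929 = -4/3*4²/(-131678) + 265449/50929 = -4/3*16*(-1/131678) + 265449*(1/50929) = -64/3*(-1/131678) + 265449/50929 = 32/197517 + 265449/50929 = 52432319861/10059343293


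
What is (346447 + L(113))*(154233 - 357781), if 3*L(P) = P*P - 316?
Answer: -71363521704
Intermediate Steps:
L(P) = -316/3 + P**2/3 (L(P) = (P*P - 316)/3 = (P**2 - 316)/3 = (-316 + P**2)/3 = -316/3 + P**2/3)
(346447 + L(113))*(154233 - 357781) = (346447 + (-316/3 + (1/3)*113**2))*(154233 - 357781) = (346447 + (-316/3 + (1/3)*12769))*(-203548) = (346447 + (-316/3 + 12769/3))*(-203548) = (346447 + 4151)*(-203548) = 350598*(-203548) = -71363521704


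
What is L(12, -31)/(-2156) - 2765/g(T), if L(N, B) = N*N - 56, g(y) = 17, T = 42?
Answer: -135519/833 ≈ -162.69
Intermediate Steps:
L(N, B) = -56 + N² (L(N, B) = N² - 56 = -56 + N²)
L(12, -31)/(-2156) - 2765/g(T) = (-56 + 12²)/(-2156) - 2765/17 = (-56 + 144)*(-1/2156) - 2765*1/17 = 88*(-1/2156) - 2765/17 = -2/49 - 2765/17 = -135519/833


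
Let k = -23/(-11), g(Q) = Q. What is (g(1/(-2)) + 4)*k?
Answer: 161/22 ≈ 7.3182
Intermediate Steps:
k = 23/11 (k = -23*(-1/11) = 23/11 ≈ 2.0909)
(g(1/(-2)) + 4)*k = (1/(-2) + 4)*(23/11) = (-½ + 4)*(23/11) = (7/2)*(23/11) = 161/22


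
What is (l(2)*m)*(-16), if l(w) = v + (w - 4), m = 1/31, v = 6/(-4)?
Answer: 56/31 ≈ 1.8065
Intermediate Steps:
v = -3/2 (v = 6*(-1/4) = -3/2 ≈ -1.5000)
m = 1/31 ≈ 0.032258
l(w) = -11/2 + w (l(w) = -3/2 + (w - 4) = -3/2 + (-4 + w) = -11/2 + w)
(l(2)*m)*(-16) = ((-11/2 + 2)*(1/31))*(-16) = -7/2*1/31*(-16) = -7/62*(-16) = 56/31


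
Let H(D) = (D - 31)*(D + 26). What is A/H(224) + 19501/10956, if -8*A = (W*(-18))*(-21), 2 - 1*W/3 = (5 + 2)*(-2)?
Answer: 458037521/264313500 ≈ 1.7329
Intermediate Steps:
W = 48 (W = 6 - 3*(5 + 2)*(-2) = 6 - 21*(-2) = 6 - 3*(-14) = 6 + 42 = 48)
H(D) = (-31 + D)*(26 + D)
A = -2268 (A = -48*(-18)*(-21)/8 = -(-108)*(-21) = -⅛*18144 = -2268)
A/H(224) + 19501/10956 = -2268/(-806 + 224² - 5*224) + 19501/10956 = -2268/(-806 + 50176 - 1120) + 19501*(1/10956) = -2268/48250 + 19501/10956 = -2268*1/48250 + 19501/10956 = -1134/24125 + 19501/10956 = 458037521/264313500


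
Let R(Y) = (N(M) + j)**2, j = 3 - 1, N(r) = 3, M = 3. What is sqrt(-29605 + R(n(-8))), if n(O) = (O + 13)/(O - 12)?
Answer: 2*I*sqrt(7395) ≈ 171.99*I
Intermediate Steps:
n(O) = (13 + O)/(-12 + O)
j = 2
R(Y) = 25 (R(Y) = (3 + 2)**2 = 5**2 = 25)
sqrt(-29605 + R(n(-8))) = sqrt(-29605 + 25) = sqrt(-29580) = 2*I*sqrt(7395)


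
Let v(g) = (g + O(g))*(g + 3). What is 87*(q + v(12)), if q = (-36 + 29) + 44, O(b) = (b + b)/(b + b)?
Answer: 20184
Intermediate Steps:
O(b) = 1 (O(b) = (2*b)/((2*b)) = (2*b)*(1/(2*b)) = 1)
v(g) = (1 + g)*(3 + g) (v(g) = (g + 1)*(g + 3) = (1 + g)*(3 + g))
q = 37 (q = -7 + 44 = 37)
87*(q + v(12)) = 87*(37 + (3 + 12**2 + 4*12)) = 87*(37 + (3 + 144 + 48)) = 87*(37 + 195) = 87*232 = 20184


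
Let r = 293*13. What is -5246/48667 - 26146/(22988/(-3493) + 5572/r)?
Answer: 1209239126066137/236724269388 ≈ 5108.2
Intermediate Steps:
r = 3809
-5246/48667 - 26146/(22988/(-3493) + 5572/r) = -5246/48667 - 26146/(22988/(-3493) + 5572/3809) = -5246*1/48667 - 26146/(22988*(-1/3493) + 5572*(1/3809)) = -5246/48667 - 26146/(-3284/499 + 5572/3809) = -5246/48667 - 26146/(-9728328/1900691) = -5246/48667 - 26146*(-1900691/9728328) = -5246/48667 + 24847733443/4864164 = 1209239126066137/236724269388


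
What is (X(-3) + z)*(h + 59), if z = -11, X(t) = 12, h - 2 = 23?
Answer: 84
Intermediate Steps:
h = 25 (h = 2 + 23 = 25)
(X(-3) + z)*(h + 59) = (12 - 11)*(25 + 59) = 1*84 = 84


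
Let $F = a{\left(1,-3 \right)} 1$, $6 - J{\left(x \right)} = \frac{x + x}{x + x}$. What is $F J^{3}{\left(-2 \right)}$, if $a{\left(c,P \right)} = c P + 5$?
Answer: $250$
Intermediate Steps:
$J{\left(x \right)} = 5$ ($J{\left(x \right)} = 6 - \frac{x + x}{x + x} = 6 - \frac{2 x}{2 x} = 6 - 2 x \frac{1}{2 x} = 6 - 1 = 5$)
$a{\left(c,P \right)} = 5 + P c$ ($a{\left(c,P \right)} = P c + 5 = 5 + P c$)
$F = 2$ ($F = \left(5 - 3\right) 1 = 2 \cdot 1 = 2$)
$F J^{3}{\left(-2 \right)} = 2 \cdot 5^{3} = 2 \cdot 125 = 250$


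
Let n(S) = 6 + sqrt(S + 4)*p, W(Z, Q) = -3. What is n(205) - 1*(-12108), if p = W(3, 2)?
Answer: 12114 - 3*sqrt(209) ≈ 12071.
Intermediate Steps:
p = -3
n(S) = 6 - 3*sqrt(4 + S) (n(S) = 6 + sqrt(S + 4)*(-3) = 6 + sqrt(4 + S)*(-3) = 6 - 3*sqrt(4 + S))
n(205) - 1*(-12108) = (6 - 3*sqrt(4 + 205)) - 1*(-12108) = (6 - 3*sqrt(209)) + 12108 = 12114 - 3*sqrt(209)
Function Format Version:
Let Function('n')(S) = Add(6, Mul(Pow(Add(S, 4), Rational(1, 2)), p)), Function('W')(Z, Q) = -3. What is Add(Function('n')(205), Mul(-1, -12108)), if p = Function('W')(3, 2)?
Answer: Add(12114, Mul(-3, Pow(209, Rational(1, 2)))) ≈ 12071.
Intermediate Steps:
p = -3
Function('n')(S) = Add(6, Mul(-3, Pow(Add(4, S), Rational(1, 2)))) (Function('n')(S) = Add(6, Mul(Pow(Add(S, 4), Rational(1, 2)), -3)) = Add(6, Mul(Pow(Add(4, S), Rational(1, 2)), -3)) = Add(6, Mul(-3, Pow(Add(4, S), Rational(1, 2)))))
Add(Function('n')(205), Mul(-1, -12108)) = Add(Add(6, Mul(-3, Pow(Add(4, 205), Rational(1, 2)))), Mul(-1, -12108)) = Add(Add(6, Mul(-3, Pow(209, Rational(1, 2)))), 12108) = Add(12114, Mul(-3, Pow(209, Rational(1, 2))))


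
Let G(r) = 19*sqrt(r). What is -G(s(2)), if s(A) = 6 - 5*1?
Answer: -19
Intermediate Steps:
s(A) = 1 (s(A) = 6 - 5 = 1)
-G(s(2)) = -19*sqrt(1) = -19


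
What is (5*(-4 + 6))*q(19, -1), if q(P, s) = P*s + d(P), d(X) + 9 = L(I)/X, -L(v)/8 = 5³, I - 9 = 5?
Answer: -15320/19 ≈ -806.32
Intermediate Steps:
I = 14 (I = 9 + 5 = 14)
L(v) = -1000 (L(v) = -8*5³ = -8*125 = -1000)
d(X) = -9 - 1000/X
q(P, s) = -9 - 1000/P + P*s (q(P, s) = P*s + (-9 - 1000/P) = -9 - 1000/P + P*s)
(5*(-4 + 6))*q(19, -1) = (5*(-4 + 6))*(-9 - 1000/19 + 19*(-1)) = (5*2)*(-9 - 1000*1/19 - 19) = 10*(-9 - 1000/19 - 19) = 10*(-1532/19) = -15320/19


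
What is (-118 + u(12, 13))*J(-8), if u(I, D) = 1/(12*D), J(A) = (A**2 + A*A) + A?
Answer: -184070/13 ≈ -14159.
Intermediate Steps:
J(A) = A + 2*A**2 (J(A) = (A**2 + A**2) + A = 2*A**2 + A = A + 2*A**2)
u(I, D) = 1/(12*D)
(-118 + u(12, 13))*J(-8) = (-118 + (1/12)/13)*(-8*(1 + 2*(-8))) = (-118 + (1/12)*(1/13))*(-8*(1 - 16)) = (-118 + 1/156)*(-8*(-15)) = -18407/156*120 = -184070/13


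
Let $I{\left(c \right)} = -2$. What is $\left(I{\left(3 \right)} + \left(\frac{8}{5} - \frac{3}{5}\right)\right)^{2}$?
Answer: $1$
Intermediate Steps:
$\left(I{\left(3 \right)} + \left(\frac{8}{5} - \frac{3}{5}\right)\right)^{2} = \left(-2 + \left(\frac{8}{5} - \frac{3}{5}\right)\right)^{2} = \left(-2 + 1\right)^{2} = \left(-1\right)^{2} = 1$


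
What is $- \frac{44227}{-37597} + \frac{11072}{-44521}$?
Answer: $\frac{1552756283}{1673856037} \approx 0.92765$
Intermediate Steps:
$- \frac{44227}{-37597} + \frac{11072}{-44521} = \left(-44227\right) \left(- \frac{1}{37597}\right) + 11072 \left(- \frac{1}{44521}\right) = \frac{44227}{37597} - \frac{11072}{44521} = \frac{1552756283}{1673856037}$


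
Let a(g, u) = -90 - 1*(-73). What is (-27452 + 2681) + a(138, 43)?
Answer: -24788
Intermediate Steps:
a(g, u) = -17 (a(g, u) = -90 + 73 = -17)
(-27452 + 2681) + a(138, 43) = (-27452 + 2681) - 17 = -24771 - 17 = -24788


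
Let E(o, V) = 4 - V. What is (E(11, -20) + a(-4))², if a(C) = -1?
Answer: 529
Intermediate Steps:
(E(11, -20) + a(-4))² = ((4 - 1*(-20)) - 1)² = ((4 + 20) - 1)² = (24 - 1)² = 23² = 529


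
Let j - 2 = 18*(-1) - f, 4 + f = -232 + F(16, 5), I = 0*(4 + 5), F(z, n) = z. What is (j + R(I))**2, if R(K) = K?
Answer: 41616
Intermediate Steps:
I = 0 (I = 0*9 = 0)
f = -220 (f = -4 + (-232 + 16) = -4 - 216 = -220)
j = 204 (j = 2 + (18*(-1) - 1*(-220)) = 2 + (-18 + 220) = 2 + 202 = 204)
(j + R(I))**2 = (204 + 0)**2 = 204**2 = 41616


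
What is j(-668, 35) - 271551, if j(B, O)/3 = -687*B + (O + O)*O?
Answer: 1112547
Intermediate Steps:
j(B, O) = -2061*B + 6*O² (j(B, O) = 3*(-687*B + (O + O)*O) = 3*(-687*B + (2*O)*O) = 3*(-687*B + 2*O²) = -2061*B + 6*O²)
j(-668, 35) - 271551 = (-2061*(-668) + 6*35²) - 271551 = (1376748 + 6*1225) - 271551 = (1376748 + 7350) - 271551 = 1384098 - 271551 = 1112547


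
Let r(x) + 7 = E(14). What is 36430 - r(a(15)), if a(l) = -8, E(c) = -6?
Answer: 36443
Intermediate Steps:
r(x) = -13 (r(x) = -7 - 6 = -13)
36430 - r(a(15)) = 36430 - 1*(-13) = 36430 + 13 = 36443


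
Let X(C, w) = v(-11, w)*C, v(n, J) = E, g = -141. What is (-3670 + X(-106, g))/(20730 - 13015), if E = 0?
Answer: -734/1543 ≈ -0.47570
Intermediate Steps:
v(n, J) = 0
X(C, w) = 0 (X(C, w) = 0*C = 0)
(-3670 + X(-106, g))/(20730 - 13015) = (-3670 + 0)/(20730 - 13015) = -3670/7715 = -3670*1/7715 = -734/1543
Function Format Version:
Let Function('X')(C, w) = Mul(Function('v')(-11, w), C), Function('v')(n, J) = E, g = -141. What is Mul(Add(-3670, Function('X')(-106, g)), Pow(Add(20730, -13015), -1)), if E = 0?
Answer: Rational(-734, 1543) ≈ -0.47570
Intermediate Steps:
Function('v')(n, J) = 0
Function('X')(C, w) = 0 (Function('X')(C, w) = Mul(0, C) = 0)
Mul(Add(-3670, Function('X')(-106, g)), Pow(Add(20730, -13015), -1)) = Mul(Add(-3670, 0), Pow(Add(20730, -13015), -1)) = Mul(-3670, Pow(7715, -1)) = Mul(-3670, Rational(1, 7715)) = Rational(-734, 1543)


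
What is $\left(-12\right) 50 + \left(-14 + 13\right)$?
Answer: $-601$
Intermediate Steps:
$\left(-12\right) 50 + \left(-14 + 13\right) = -600 - 1 = -601$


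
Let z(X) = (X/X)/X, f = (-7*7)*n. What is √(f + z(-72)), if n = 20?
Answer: I*√141122/12 ≈ 31.305*I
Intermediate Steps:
f = -980 (f = -7*7*20 = -49*20 = -980)
z(X) = 1/X
√(f + z(-72)) = √(-980 + 1/(-72)) = √(-980 - 1/72) = √(-70561/72) = I*√141122/12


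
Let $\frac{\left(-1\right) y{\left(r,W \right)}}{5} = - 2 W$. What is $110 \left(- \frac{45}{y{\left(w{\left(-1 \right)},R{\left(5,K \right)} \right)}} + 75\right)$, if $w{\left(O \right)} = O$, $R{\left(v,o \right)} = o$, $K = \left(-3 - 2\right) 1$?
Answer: $8349$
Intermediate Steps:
$K = -5$ ($K = \left(-3 - 2\right) 1 = \left(-5\right) 1 = -5$)
$y{\left(r,W \right)} = 10 W$ ($y{\left(r,W \right)} = - 5 \left(- 2 W\right) = 10 W$)
$110 \left(- \frac{45}{y{\left(w{\left(-1 \right)},R{\left(5,K \right)} \right)}} + 75\right) = 110 \left(- \frac{45}{10 \left(-5\right)} + 75\right) = 110 \left(- \frac{45}{-50} + 75\right) = 110 \left(\left(-45\right) \left(- \frac{1}{50}\right) + 75\right) = 110 \left(\frac{9}{10} + 75\right) = 110 \cdot \frac{759}{10} = 8349$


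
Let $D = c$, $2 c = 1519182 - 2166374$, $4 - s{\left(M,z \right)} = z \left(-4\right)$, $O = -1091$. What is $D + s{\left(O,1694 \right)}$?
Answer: $-316816$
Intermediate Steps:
$s{\left(M,z \right)} = 4 + 4 z$ ($s{\left(M,z \right)} = 4 - z \left(-4\right) = 4 - - 4 z = 4 + 4 z$)
$c = -323596$ ($c = \frac{1519182 - 2166374}{2} = \frac{1}{2} \left(-647192\right) = -323596$)
$D = -323596$
$D + s{\left(O,1694 \right)} = -323596 + \left(4 + 4 \cdot 1694\right) = -323596 + \left(4 + 6776\right) = -323596 + 6780 = -316816$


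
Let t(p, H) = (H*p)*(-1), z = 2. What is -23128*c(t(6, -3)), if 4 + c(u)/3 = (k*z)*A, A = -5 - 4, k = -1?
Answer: -971376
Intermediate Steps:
A = -9
t(p, H) = -H*p
c(u) = 42 (c(u) = -12 + 3*(-1*2*(-9)) = -12 + 3*(-2*(-9)) = -12 + 3*18 = -12 + 54 = 42)
-23128*c(t(6, -3)) = -23128*42 = -971376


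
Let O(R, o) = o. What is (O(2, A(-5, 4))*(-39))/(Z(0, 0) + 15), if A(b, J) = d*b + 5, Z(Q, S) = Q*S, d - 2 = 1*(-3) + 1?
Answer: -13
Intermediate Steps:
d = 0 (d = 2 + (1*(-3) + 1) = 2 + (-3 + 1) = 2 - 2 = 0)
A(b, J) = 5 (A(b, J) = 0*b + 5 = 0 + 5 = 5)
(O(2, A(-5, 4))*(-39))/(Z(0, 0) + 15) = (5*(-39))/(0*0 + 15) = -195/(0 + 15) = -195/15 = -195*1/15 = -13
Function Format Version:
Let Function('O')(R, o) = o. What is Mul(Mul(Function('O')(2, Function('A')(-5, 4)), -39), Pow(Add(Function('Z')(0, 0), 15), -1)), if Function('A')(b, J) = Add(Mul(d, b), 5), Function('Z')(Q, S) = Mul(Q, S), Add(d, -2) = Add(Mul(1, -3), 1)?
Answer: -13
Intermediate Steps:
d = 0 (d = Add(2, Add(Mul(1, -3), 1)) = Add(2, Add(-3, 1)) = Add(2, -2) = 0)
Function('A')(b, J) = 5 (Function('A')(b, J) = Add(Mul(0, b), 5) = Add(0, 5) = 5)
Mul(Mul(Function('O')(2, Function('A')(-5, 4)), -39), Pow(Add(Function('Z')(0, 0), 15), -1)) = Mul(Mul(5, -39), Pow(Add(Mul(0, 0), 15), -1)) = Mul(-195, Pow(Add(0, 15), -1)) = Mul(-195, Pow(15, -1)) = Mul(-195, Rational(1, 15)) = -13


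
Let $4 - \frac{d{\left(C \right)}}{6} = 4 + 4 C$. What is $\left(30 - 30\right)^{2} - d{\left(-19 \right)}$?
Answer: $-456$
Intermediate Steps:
$d{\left(C \right)} = - 24 C$ ($d{\left(C \right)} = 24 - 6 \left(4 + 4 C\right) = 24 - \left(24 + 24 C\right) = - 24 C$)
$\left(30 - 30\right)^{2} - d{\left(-19 \right)} = \left(30 - 30\right)^{2} - \left(-24\right) \left(-19\right) = 0^{2} - 456 = 0 - 456 = -456$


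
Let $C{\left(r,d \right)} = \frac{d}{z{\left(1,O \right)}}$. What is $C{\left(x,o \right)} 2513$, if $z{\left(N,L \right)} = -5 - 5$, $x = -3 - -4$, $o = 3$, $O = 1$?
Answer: $- \frac{7539}{10} \approx -753.9$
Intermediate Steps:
$x = 1$ ($x = -3 + 4 = 1$)
$z{\left(N,L \right)} = -10$ ($z{\left(N,L \right)} = -5 - 5 = -10$)
$C{\left(r,d \right)} = - \frac{d}{10}$ ($C{\left(r,d \right)} = \frac{d}{-10} = d \left(- \frac{1}{10}\right) = - \frac{d}{10}$)
$C{\left(x,o \right)} 2513 = \left(- \frac{1}{10}\right) 3 \cdot 2513 = \left(- \frac{3}{10}\right) 2513 = - \frac{7539}{10}$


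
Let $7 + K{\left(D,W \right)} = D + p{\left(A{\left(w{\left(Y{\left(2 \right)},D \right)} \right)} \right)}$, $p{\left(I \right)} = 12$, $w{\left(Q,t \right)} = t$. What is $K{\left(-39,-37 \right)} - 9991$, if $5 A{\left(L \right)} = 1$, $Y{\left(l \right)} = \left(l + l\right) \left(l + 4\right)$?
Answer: $-10025$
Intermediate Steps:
$Y{\left(l \right)} = 2 l \left(4 + l\right)$
$A{\left(L \right)} = \frac{1}{5}$ ($A{\left(L \right)} = \frac{1}{5} \cdot 1 = \frac{1}{5}$)
$K{\left(D,W \right)} = 5 + D$ ($K{\left(D,W \right)} = -7 + \left(D + 12\right) = -7 + \left(12 + D\right) = 5 + D$)
$K{\left(-39,-37 \right)} - 9991 = \left(5 - 39\right) - 9991 = -34 - 9991 = -10025$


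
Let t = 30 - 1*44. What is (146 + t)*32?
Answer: 4224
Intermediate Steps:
t = -14 (t = 30 - 44 = -14)
(146 + t)*32 = (146 - 14)*32 = 132*32 = 4224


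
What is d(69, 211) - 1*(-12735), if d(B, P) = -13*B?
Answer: 11838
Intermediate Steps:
d(69, 211) - 1*(-12735) = -13*69 - 1*(-12735) = -897 + 12735 = 11838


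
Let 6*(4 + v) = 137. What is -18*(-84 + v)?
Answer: 1173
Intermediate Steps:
v = 113/6 (v = -4 + (⅙)*137 = -4 + 137/6 = 113/6 ≈ 18.833)
-18*(-84 + v) = -18*(-84 + 113/6) = -18*(-391/6) = 1173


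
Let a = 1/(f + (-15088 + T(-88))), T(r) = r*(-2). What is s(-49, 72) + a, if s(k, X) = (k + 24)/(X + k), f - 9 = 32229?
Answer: -433127/398498 ≈ -1.0869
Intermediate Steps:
f = 32238 (f = 9 + 32229 = 32238)
T(r) = -2*r
a = 1/17326 (a = 1/(32238 + (-15088 - 2*(-88))) = 1/(32238 + (-15088 + 176)) = 1/(32238 - 14912) = 1/17326 ≈ 5.7717e-5)
s(k, X) = (24 + k)/(X + k)
s(-49, 72) + a = (24 - 49)/(72 - 49) + 1/17326 = -25/23 + 1/17326 = -433127/398498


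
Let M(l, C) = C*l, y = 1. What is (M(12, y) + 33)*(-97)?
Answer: -4365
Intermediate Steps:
(M(12, y) + 33)*(-97) = (1*12 + 33)*(-97) = (12 + 33)*(-97) = 45*(-97) = -4365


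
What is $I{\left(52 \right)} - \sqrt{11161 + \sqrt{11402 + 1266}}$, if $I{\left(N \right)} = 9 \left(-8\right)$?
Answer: $-72 - \sqrt{11161 + 2 \sqrt{3167}} \approx -178.18$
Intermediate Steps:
$I{\left(N \right)} = -72$
$I{\left(52 \right)} - \sqrt{11161 + \sqrt{11402 + 1266}} = -72 - \sqrt{11161 + \sqrt{11402 + 1266}} = -72 - \sqrt{11161 + \sqrt{12668}} = -72 - \sqrt{11161 + 2 \sqrt{3167}}$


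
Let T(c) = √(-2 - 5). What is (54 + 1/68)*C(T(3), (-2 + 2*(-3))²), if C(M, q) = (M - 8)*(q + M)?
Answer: -1906287/68 + 51422*I*√7/17 ≈ -28034.0 + 8002.9*I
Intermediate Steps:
T(c) = I*√7 (T(c) = √(-7) = I*√7)
C(M, q) = (-8 + M)*(M + q)
(54 + 1/68)*C(T(3), (-2 + 2*(-3))²) = (54 + 1/68)*((I*√7)² - 8*I*√7 - 8*(-2 + 2*(-3))² + (I*√7)*(-2 + 2*(-3))²) = (54 + 1/68)*(-7 - 8*I*√7 - 8*(-2 - 6)² + (I*√7)*(-2 - 6)²) = 3673*(-7 - 8*I*√7 - 8*(-8)² + (I*√7)*(-8)²)/68 = 3673*(-7 - 8*I*√7 - 8*64 + (I*√7)*64)/68 = 3673*(-7 - 8*I*√7 - 512 + 64*I*√7)/68 = 3673*(-519 + 56*I*√7)/68 = -1906287/68 + 51422*I*√7/17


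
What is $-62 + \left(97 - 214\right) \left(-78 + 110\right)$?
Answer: $-3806$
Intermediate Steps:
$-62 + \left(97 - 214\right) \left(-78 + 110\right) = -62 + \left(97 - 214\right) 32 = -62 - 3744 = -3806$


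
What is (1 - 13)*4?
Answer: -48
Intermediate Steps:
(1 - 13)*4 = -12*4 = -48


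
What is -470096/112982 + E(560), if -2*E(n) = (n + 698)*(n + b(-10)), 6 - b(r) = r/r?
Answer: -20076289083/56491 ≈ -3.5539e+5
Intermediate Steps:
b(r) = 5 (b(r) = 6 - r/r = 6 - 1*1 = 6 - 1 = 5)
E(n) = -(5 + n)*(698 + n)/2 (E(n) = -(n + 698)*(n + 5)/2 = -(698 + n)*(5 + n)/2 = -(5 + n)*(698 + n)/2)
-470096/112982 + E(560) = -470096/112982 + (-1745 - 703/2*560 - ½*560²) = -470096*1/112982 + (-1745 - 196840 - ½*313600) = -235048/56491 + (-1745 - 196840 - 156800) = -235048/56491 - 355385 = -20076289083/56491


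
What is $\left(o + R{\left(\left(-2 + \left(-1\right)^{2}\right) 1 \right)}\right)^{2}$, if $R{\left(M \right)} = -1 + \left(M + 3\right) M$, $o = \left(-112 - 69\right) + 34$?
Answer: $22500$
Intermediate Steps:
$o = -147$ ($o = -181 + 34 = -147$)
$R{\left(M \right)} = -1 + M \left(3 + M\right)$ ($R{\left(M \right)} = -1 + \left(3 + M\right) M = -1 + M \left(3 + M\right)$)
$\left(o + R{\left(\left(-2 + \left(-1\right)^{2}\right) 1 \right)}\right)^{2} = \left(-147 + \left(-1 + \left(\left(-2 + \left(-1\right)^{2}\right) 1\right)^{2} + 3 \left(-2 + \left(-1\right)^{2}\right) 1\right)\right)^{2} = \left(-147 + \left(-1 + \left(\left(-2 + 1\right) 1\right)^{2} + 3 \left(-2 + 1\right) 1\right)\right)^{2} = \left(-147 + \left(-1 + \left(\left(-1\right) 1\right)^{2} + 3 \left(\left(-1\right) 1\right)\right)\right)^{2} = \left(-147 + \left(-1 + \left(-1\right)^{2} + 3 \left(-1\right)\right)\right)^{2} = \left(-147 - 3\right)^{2} = \left(-150\right)^{2} = 22500$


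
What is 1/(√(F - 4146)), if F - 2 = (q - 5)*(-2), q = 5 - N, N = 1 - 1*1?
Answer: -I*√259/1036 ≈ -0.015534*I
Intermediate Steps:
N = 0 (N = 1 - 1 = 0)
q = 5 (q = 5 - 1*0 = 5 + 0 = 5)
F = 2 (F = 2 + (5 - 5)*(-2) = 2 + 0*(-2) = 2 + 0 = 2)
1/(√(F - 4146)) = 1/(√(2 - 4146)) = 1/(√(-4144)) = 1/(4*I*√259) = -I*√259/1036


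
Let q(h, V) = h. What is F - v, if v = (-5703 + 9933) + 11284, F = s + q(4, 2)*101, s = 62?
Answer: -15048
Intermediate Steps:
F = 466 (F = 62 + 4*101 = 62 + 404 = 466)
v = 15514 (v = 4230 + 11284 = 15514)
F - v = 466 - 1*15514 = 466 - 15514 = -15048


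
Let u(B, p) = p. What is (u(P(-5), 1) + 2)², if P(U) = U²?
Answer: 9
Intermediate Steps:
(u(P(-5), 1) + 2)² = (1 + 2)² = 3² = 9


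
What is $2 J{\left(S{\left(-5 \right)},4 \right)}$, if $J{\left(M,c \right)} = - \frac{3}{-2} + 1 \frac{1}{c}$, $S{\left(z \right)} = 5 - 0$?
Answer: $\frac{7}{2} \approx 3.5$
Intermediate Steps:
$S{\left(z \right)} = 5$ ($S{\left(z \right)} = 5 + 0 = 5$)
$J{\left(M,c \right)} = \frac{3}{2} + \frac{1}{c}$ ($J{\left(M,c \right)} = \left(-3\right) \left(- \frac{1}{2}\right) + \frac{1}{c} = \frac{3}{2} + \frac{1}{c}$)
$2 J{\left(S{\left(-5 \right)},4 \right)} = 2 \left(\frac{3}{2} + \frac{1}{4}\right) = 2 \cdot \frac{7}{4} = \frac{7}{2}$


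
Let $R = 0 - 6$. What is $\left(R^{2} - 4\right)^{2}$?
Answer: $1024$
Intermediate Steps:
$R = -6$ ($R = 0 - 6 = -6$)
$\left(R^{2} - 4\right)^{2} = \left(\left(-6\right)^{2} - 4\right)^{2} = \left(36 - 4\right)^{2} = 32^{2} = 1024$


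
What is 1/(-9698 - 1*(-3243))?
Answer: -1/6455 ≈ -0.00015492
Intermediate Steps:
1/(-9698 - 1*(-3243)) = 1/(-9698 + 3243) = 1/(-6455) = -1/6455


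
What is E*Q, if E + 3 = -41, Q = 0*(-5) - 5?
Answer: 220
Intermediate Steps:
Q = -5 (Q = 0 - 5 = -5)
E = -44 (E = -3 - 41 = -44)
E*Q = -44*(-5) = 220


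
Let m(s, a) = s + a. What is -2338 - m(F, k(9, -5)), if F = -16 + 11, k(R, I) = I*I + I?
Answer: -2353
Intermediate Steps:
k(R, I) = I + I**2 (k(R, I) = I**2 + I = I + I**2)
F = -5
m(s, a) = a + s
-2338 - m(F, k(9, -5)) = -2338 - (-5*(1 - 5) - 5) = -2338 - (-5*(-4) - 5) = -2338 - (20 - 5) = -2338 - 1*15 = -2338 - 15 = -2353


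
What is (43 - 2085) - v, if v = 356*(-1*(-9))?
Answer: -5246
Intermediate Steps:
v = 3204 (v = 356*9 = 3204)
(43 - 2085) - v = (43 - 2085) - 1*3204 = -2042 - 3204 = -5246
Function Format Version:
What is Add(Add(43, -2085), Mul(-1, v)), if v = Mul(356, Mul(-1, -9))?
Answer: -5246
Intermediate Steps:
v = 3204 (v = Mul(356, 9) = 3204)
Add(Add(43, -2085), Mul(-1, v)) = Add(Add(43, -2085), Mul(-1, 3204)) = Add(-2042, -3204) = -5246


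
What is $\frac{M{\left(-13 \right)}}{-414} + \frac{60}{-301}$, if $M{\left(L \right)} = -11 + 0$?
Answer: $- \frac{21529}{124614} \approx -0.17277$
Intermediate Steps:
$M{\left(L \right)} = -11$
$\frac{M{\left(-13 \right)}}{-414} + \frac{60}{-301} = - \frac{11}{-414} + \frac{60}{-301} = \left(-11\right) \left(- \frac{1}{414}\right) + 60 \left(- \frac{1}{301}\right) = \frac{11}{414} - \frac{60}{301} = - \frac{21529}{124614}$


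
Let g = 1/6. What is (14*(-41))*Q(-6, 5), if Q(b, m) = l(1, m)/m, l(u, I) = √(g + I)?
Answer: -287*√186/15 ≈ -260.94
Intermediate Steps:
g = ⅙ ≈ 0.16667
l(u, I) = √(⅙ + I)
Q(b, m) = √(6 + 36*m)/(6*m) (Q(b, m) = (√(6 + 36*m)/6)/m = √(6 + 36*m)/(6*m))
(14*(-41))*Q(-6, 5) = (14*(-41))*((⅙)*√(6 + 36*5)/5) = -287*√(6 + 180)/(3*5) = -287*√186/(3*5) = -287*√186/15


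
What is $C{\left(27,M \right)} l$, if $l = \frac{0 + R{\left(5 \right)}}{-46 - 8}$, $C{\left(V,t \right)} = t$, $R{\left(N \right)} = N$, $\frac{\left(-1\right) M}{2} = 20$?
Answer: $\frac{100}{27} \approx 3.7037$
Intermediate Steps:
$M = -40$ ($M = \left(-2\right) 20 = -40$)
$l = - \frac{5}{54}$ ($l = \frac{0 + 5}{-46 - 8} = \frac{5}{-54} = 5 \left(- \frac{1}{54}\right) = - \frac{5}{54} \approx -0.092593$)
$C{\left(27,M \right)} l = \left(-40\right) \left(- \frac{5}{54}\right) = \frac{100}{27}$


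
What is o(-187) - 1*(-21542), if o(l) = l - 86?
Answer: 21269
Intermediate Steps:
o(l) = -86 + l
o(-187) - 1*(-21542) = (-86 - 187) - 1*(-21542) = -273 + 21542 = 21269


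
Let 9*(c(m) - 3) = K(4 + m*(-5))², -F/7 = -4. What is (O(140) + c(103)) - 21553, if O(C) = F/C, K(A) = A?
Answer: 335864/45 ≈ 7463.6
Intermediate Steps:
F = 28 (F = -7*(-4) = 28)
O(C) = 28/C
c(m) = 3 + (4 - 5*m)²/9 (c(m) = 3 + (4 + m*(-5))²/9 = 3 + (4 - 5*m)²/9)
(O(140) + c(103)) - 21553 = (28/140 + (3 + (-4 + 5*103)²/9)) - 21553 = (28*(1/140) + (3 + (-4 + 515)²/9)) - 21553 = (⅕ + (3 + (⅑)*511²)) - 21553 = (⅕ + (3 + (⅑)*261121)) - 21553 = (⅕ + (3 + 261121/9)) - 21553 = (⅕ + 261148/9) - 21553 = 1305749/45 - 21553 = 335864/45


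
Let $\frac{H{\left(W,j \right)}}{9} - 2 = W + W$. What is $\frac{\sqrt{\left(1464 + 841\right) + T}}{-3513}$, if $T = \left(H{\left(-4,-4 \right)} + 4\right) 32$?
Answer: $- \frac{\sqrt{705}}{3513} \approx -0.0075582$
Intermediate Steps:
$H{\left(W,j \right)} = 18 + 18 W$ ($H{\left(W,j \right)} = 18 + 9 \left(W + W\right) = 18 + 9 \cdot 2 W = 18 + 18 W$)
$T = -1600$ ($T = \left(\left(18 + 18 \left(-4\right)\right) + 4\right) 32 = \left(\left(18 - 72\right) + 4\right) 32 = \left(-54 + 4\right) 32 = \left(-50\right) 32 = -1600$)
$\frac{\sqrt{\left(1464 + 841\right) + T}}{-3513} = \frac{\sqrt{\left(1464 + 841\right) - 1600}}{-3513} = \sqrt{2305 - 1600} \left(- \frac{1}{3513}\right) = \sqrt{705} \left(- \frac{1}{3513}\right) = - \frac{\sqrt{705}}{3513}$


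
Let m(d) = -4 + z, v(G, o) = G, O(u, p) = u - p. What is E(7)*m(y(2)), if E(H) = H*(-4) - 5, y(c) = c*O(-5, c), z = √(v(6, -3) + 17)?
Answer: 132 - 33*√23 ≈ -26.262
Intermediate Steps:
z = √23 (z = √(6 + 17) = √23 ≈ 4.7958)
y(c) = c*(-5 - c)
E(H) = -5 - 4*H (E(H) = -4*H - 5 = -5 - 4*H)
m(d) = -4 + √23
E(7)*m(y(2)) = (-5 - 4*7)*(-4 + √23) = (-5 - 28)*(-4 + √23) = -33*(-4 + √23) = 132 - 33*√23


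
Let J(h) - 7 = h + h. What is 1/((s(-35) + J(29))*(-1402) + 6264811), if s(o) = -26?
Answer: 1/6210133 ≈ 1.6103e-7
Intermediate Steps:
J(h) = 7 + 2*h (J(h) = 7 + (h + h) = 7 + 2*h)
1/((s(-35) + J(29))*(-1402) + 6264811) = 1/((-26 + (7 + 2*29))*(-1402) + 6264811) = 1/((-26 + (7 + 58))*(-1402) + 6264811) = 1/((-26 + 65)*(-1402) + 6264811) = 1/(39*(-1402) + 6264811) = 1/(-54678 + 6264811) = 1/6210133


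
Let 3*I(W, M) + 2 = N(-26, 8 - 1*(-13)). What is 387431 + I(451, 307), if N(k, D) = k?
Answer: 1162265/3 ≈ 3.8742e+5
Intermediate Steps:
I(W, M) = -28/3 (I(W, M) = -⅔ + (⅓)*(-26) = -⅔ - 26/3 = -28/3)
387431 + I(451, 307) = 387431 - 28/3 = 1162265/3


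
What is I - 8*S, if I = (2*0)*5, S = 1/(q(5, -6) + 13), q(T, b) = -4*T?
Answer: 8/7 ≈ 1.1429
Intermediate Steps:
S = -1/7 (S = 1/(-4*5 + 13) = 1/(-20 + 13) = 1/(-7) = -1/7 ≈ -0.14286)
I = 0 (I = 0*5 = 0)
I - 8*S = 0 - 8*(-1/7) = 0 + 8/7 = 8/7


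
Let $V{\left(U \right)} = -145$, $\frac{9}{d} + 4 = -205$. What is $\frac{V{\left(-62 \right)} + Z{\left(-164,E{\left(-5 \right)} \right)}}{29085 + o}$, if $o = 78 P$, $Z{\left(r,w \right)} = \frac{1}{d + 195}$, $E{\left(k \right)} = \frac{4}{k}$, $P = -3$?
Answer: $- \frac{5907961}{1175562846} \approx -0.0050256$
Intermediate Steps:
$d = - \frac{9}{209}$ ($d = \frac{9}{-4 - 205} = \frac{9}{-209} = 9 \left(- \frac{1}{209}\right) = - \frac{9}{209} \approx -0.043062$)
$Z{\left(r,w \right)} = \frac{209}{40746}$ ($Z{\left(r,w \right)} = \frac{1}{- \frac{9}{209} + 195} = \frac{1}{\frac{40746}{209}} = \frac{209}{40746}$)
$o = -234$ ($o = 78 \left(-3\right) = -234$)
$\frac{V{\left(-62 \right)} + Z{\left(-164,E{\left(-5 \right)} \right)}}{29085 + o} = \frac{-145 + \frac{209}{40746}}{29085 - 234} = - \frac{5907961}{40746 \cdot 28851} = \left(- \frac{5907961}{40746}\right) \frac{1}{28851} = - \frac{5907961}{1175562846}$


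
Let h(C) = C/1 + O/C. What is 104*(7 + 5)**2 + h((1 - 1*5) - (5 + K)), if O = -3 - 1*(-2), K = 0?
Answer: 134704/9 ≈ 14967.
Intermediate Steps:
O = -1 (O = -3 + 2 = -1)
h(C) = C - 1/C (h(C) = C/1 - 1/C = C*1 - 1/C = C - 1/C)
104*(7 + 5)**2 + h((1 - 1*5) - (5 + K)) = 104*(7 + 5)**2 + (((1 - 1*5) - (5 + 0)) - 1/((1 - 1*5) - (5 + 0))) = 104*12**2 + (((1 - 5) - 1*5) - 1/((1 - 5) - 1*5)) = 104*144 + ((-4 - 5) - 1/(-4 - 5)) = 14976 + (-9 - 1/(-9)) = 14976 + (-9 - 1*(-1/9)) = 14976 + (-9 + 1/9) = 14976 - 80/9 = 134704/9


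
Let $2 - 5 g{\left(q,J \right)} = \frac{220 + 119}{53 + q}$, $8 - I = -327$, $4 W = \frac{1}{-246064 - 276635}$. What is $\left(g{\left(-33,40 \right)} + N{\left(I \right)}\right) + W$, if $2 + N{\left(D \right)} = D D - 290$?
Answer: $\frac{2925285214837}{26134950} \approx 1.1193 \cdot 10^{5}$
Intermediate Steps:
$W = - \frac{1}{2090796}$ ($W = \frac{1}{4 \left(-246064 - 276635\right)} = \frac{1}{4 \left(-522699\right)} = \frac{1}{4} \left(- \frac{1}{522699}\right) = - \frac{1}{2090796} \approx -4.7829 \cdot 10^{-7}$)
$I = 335$ ($I = 8 - -327 = 8 + 327 = 335$)
$g{\left(q,J \right)} = \frac{2}{5} - \frac{339}{5 \left(53 + q\right)}$ ($g{\left(q,J \right)} = \frac{2}{5} - \frac{\left(220 + 119\right) \frac{1}{53 + q}}{5} = \frac{2}{5} - \frac{339 \frac{1}{53 + q}}{5} = \frac{2}{5} - \frac{339}{5 \left(53 + q\right)}$)
$N{\left(D \right)} = -292 + D^{2}$ ($N{\left(D \right)} = -2 + \left(D D - 290\right) = -2 + \left(D^{2} - 290\right) = -2 + \left(-290 + D^{2}\right) = -292 + D^{2}$)
$\left(g{\left(-33,40 \right)} + N{\left(I \right)}\right) + W = \left(\frac{-233 + 2 \left(-33\right)}{5 \left(53 - 33\right)} - \left(292 - 335^{2}\right)\right) - \frac{1}{2090796} = \left(\frac{-233 - 66}{5 \cdot 20} + \left(-292 + 112225\right)\right) - \frac{1}{2090796} = \left(\frac{1}{5} \cdot \frac{1}{20} \left(-299\right) + 111933\right) - \frac{1}{2090796} = \left(- \frac{299}{100} + 111933\right) - \frac{1}{2090796} = \frac{11193001}{100} - \frac{1}{2090796} = \frac{2925285214837}{26134950}$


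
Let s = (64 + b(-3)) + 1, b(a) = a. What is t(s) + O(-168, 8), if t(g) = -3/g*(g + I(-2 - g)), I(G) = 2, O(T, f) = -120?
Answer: -3816/31 ≈ -123.10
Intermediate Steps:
s = 62 (s = (64 - 3) + 1 = 61 + 1 = 62)
t(g) = -3*(2 + g)/g (t(g) = -3/g*(g + 2) = -3/g*(2 + g) = -3*(2 + g)/g)
t(s) + O(-168, 8) = (-3 - 6/62) - 120 = (-3 - 6*1/62) - 120 = (-3 - 3/31) - 120 = -96/31 - 120 = -3816/31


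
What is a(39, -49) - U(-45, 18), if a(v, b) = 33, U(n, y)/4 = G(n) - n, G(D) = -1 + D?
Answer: 37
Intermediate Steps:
U(n, y) = -4 (U(n, y) = 4*((-1 + n) - n) = 4*(-1) = -4)
a(39, -49) - U(-45, 18) = 33 - 1*(-4) = 33 + 4 = 37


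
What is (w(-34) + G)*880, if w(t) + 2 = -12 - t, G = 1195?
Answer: 1069200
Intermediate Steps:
w(t) = -14 - t (w(t) = -2 + (-12 - t) = -14 - t)
(w(-34) + G)*880 = ((-14 - 1*(-34)) + 1195)*880 = ((-14 + 34) + 1195)*880 = (20 + 1195)*880 = 1215*880 = 1069200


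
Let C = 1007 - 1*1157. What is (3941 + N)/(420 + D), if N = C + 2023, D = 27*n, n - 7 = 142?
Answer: 1938/1481 ≈ 1.3086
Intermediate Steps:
n = 149 (n = 7 + 142 = 149)
C = -150 (C = 1007 - 1157 = -150)
D = 4023 (D = 27*149 = 4023)
N = 1873 (N = -150 + 2023 = 1873)
(3941 + N)/(420 + D) = (3941 + 1873)/(420 + 4023) = 5814/4443 = 5814*(1/4443) = 1938/1481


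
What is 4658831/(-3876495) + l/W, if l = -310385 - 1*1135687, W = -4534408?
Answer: -1939918709926/2197201242495 ≈ -0.88290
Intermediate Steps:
l = -1446072 (l = -310385 - 1135687 = -1446072)
4658831/(-3876495) + l/W = 4658831/(-3876495) - 1446072/(-4534408) = 4658831*(-1/3876495) - 1446072*(-1/4534408) = -4658831/3876495 + 180759/566801 = -1939918709926/2197201242495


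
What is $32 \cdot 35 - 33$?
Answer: $1087$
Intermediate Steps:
$32 \cdot 35 - 33 = 1120 - 33 = 1087$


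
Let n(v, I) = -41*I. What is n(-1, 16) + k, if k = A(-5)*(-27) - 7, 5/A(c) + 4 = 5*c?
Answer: -19092/29 ≈ -658.34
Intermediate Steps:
A(c) = 5/(-4 + 5*c)
k = -68/29 (k = (5/(-4 + 5*(-5)))*(-27) - 7 = (5/(-4 - 25))*(-27) - 7 = (5/(-29))*(-27) - 7 = (5*(-1/29))*(-27) - 7 = -5/29*(-27) - 7 = 135/29 - 7 = -68/29 ≈ -2.3448)
n(-1, 16) + k = -41*16 - 68/29 = -656 - 68/29 = -19092/29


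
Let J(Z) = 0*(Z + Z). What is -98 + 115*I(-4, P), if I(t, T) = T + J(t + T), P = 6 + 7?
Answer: 1397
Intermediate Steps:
J(Z) = 0 (J(Z) = 0*(2*Z) = 0)
P = 13
I(t, T) = T (I(t, T) = T + 0 = T)
-98 + 115*I(-4, P) = -98 + 115*13 = -98 + 1495 = 1397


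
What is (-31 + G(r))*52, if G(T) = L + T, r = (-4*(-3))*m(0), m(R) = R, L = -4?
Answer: -1820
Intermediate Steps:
r = 0 (r = -4*(-3)*0 = 12*0 = 0)
G(T) = -4 + T
(-31 + G(r))*52 = (-31 + (-4 + 0))*52 = (-31 - 4)*52 = -35*52 = -1820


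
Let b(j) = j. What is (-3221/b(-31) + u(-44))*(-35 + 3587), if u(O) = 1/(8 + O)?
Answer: 34313800/93 ≈ 3.6897e+5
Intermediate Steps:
(-3221/b(-31) + u(-44))*(-35 + 3587) = (-3221/(-31) + 1/(8 - 44))*(-35 + 3587) = (-3221*(-1/31) + 1/(-36))*3552 = (3221/31 - 1/36)*3552 = (115925/1116)*3552 = 34313800/93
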